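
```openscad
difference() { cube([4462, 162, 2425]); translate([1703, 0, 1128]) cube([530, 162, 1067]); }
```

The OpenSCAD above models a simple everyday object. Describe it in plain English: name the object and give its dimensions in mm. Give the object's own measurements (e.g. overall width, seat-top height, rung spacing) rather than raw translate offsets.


A wall 4462 mm long (x), 162 mm thick (y), 2425 mm tall, with a rectangular window opening cut through it. The opening is 530 mm wide and 1067 mm tall; its sill is at z = 1128 mm and its near (−x) edge is 1703 mm from the wall's −x end. The opening passes through the full wall thickness.


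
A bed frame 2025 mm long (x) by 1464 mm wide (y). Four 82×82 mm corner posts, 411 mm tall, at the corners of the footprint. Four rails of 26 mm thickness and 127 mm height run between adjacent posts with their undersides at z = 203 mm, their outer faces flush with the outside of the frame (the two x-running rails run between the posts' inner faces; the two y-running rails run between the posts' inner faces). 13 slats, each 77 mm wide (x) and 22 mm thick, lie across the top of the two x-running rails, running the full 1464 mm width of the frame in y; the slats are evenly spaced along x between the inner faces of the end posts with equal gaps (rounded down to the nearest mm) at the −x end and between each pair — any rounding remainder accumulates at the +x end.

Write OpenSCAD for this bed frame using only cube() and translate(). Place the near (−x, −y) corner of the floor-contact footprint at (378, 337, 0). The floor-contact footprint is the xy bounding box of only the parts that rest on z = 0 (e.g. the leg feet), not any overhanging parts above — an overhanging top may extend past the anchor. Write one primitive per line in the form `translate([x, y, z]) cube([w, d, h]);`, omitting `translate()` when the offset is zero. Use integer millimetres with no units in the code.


// slat z = rail_z + rail_h = 203 + 127 = 330
// slat gap = ⌊(1861 − 13·77) / 14⌋ = 61
translate([378, 337, 0]) cube([82, 82, 411]);
translate([378, 1719, 0]) cube([82, 82, 411]);
translate([2321, 337, 0]) cube([82, 82, 411]);
translate([2321, 1719, 0]) cube([82, 82, 411]);
translate([460, 337, 203]) cube([1861, 26, 127]);
translate([460, 1775, 203]) cube([1861, 26, 127]);
translate([378, 419, 203]) cube([26, 1300, 127]);
translate([2377, 419, 203]) cube([26, 1300, 127]);
translate([521, 337, 330]) cube([77, 1464, 22]);
translate([659, 337, 330]) cube([77, 1464, 22]);
translate([797, 337, 330]) cube([77, 1464, 22]);
translate([935, 337, 330]) cube([77, 1464, 22]);
translate([1073, 337, 330]) cube([77, 1464, 22]);
translate([1211, 337, 330]) cube([77, 1464, 22]);
translate([1349, 337, 330]) cube([77, 1464, 22]);
translate([1487, 337, 330]) cube([77, 1464, 22]);
translate([1625, 337, 330]) cube([77, 1464, 22]);
translate([1763, 337, 330]) cube([77, 1464, 22]);
translate([1901, 337, 330]) cube([77, 1464, 22]);
translate([2039, 337, 330]) cube([77, 1464, 22]);
translate([2177, 337, 330]) cube([77, 1464, 22]);


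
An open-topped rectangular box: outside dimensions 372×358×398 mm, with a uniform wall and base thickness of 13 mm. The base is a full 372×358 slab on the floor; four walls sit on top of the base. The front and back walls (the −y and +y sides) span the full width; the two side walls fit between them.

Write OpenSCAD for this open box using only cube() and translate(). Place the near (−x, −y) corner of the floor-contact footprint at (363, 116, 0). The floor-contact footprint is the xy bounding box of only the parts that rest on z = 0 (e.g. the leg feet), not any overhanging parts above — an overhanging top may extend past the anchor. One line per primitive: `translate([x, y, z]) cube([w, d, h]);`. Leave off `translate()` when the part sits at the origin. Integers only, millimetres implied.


translate([363, 116, 0]) cube([372, 358, 13]);
translate([363, 116, 13]) cube([372, 13, 385]);
translate([363, 461, 13]) cube([372, 13, 385]);
translate([363, 129, 13]) cube([13, 332, 385]);
translate([722, 129, 13]) cube([13, 332, 385]);


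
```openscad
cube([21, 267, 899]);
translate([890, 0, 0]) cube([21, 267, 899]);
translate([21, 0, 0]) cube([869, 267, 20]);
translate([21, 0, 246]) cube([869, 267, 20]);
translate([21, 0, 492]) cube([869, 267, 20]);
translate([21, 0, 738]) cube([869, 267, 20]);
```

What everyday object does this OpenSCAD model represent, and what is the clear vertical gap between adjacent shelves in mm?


A bookshelf. The clear shelf gap is 226 mm.

Two tall side panels with 4 horizontal boards between them — a bookshelf. The first two shelf undersides are at z = 0 and z = 246; with shelf thickness 20, the clear gap is 246 − 0 − 20 = 226 mm.


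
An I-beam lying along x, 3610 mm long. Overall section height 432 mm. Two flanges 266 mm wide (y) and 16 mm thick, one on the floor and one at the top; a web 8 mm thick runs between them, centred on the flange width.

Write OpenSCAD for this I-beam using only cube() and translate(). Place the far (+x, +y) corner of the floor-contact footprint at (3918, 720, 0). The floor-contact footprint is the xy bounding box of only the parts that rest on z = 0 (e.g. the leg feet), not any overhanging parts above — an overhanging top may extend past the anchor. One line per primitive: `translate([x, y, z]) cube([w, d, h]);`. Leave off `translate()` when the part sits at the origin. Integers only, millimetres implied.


translate([308, 454, 0]) cube([3610, 266, 16]);
translate([308, 583, 16]) cube([3610, 8, 400]);
translate([308, 454, 416]) cube([3610, 266, 16]);


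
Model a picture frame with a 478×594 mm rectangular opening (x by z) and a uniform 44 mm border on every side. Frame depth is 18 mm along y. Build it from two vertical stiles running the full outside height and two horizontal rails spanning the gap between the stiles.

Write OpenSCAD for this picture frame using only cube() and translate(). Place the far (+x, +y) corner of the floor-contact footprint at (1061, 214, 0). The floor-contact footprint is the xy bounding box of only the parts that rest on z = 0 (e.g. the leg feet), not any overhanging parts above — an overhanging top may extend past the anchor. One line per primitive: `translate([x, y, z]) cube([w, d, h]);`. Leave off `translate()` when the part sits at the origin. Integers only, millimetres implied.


translate([495, 196, 0]) cube([44, 18, 682]);
translate([1017, 196, 0]) cube([44, 18, 682]);
translate([539, 196, 0]) cube([478, 18, 44]);
translate([539, 196, 638]) cube([478, 18, 44]);


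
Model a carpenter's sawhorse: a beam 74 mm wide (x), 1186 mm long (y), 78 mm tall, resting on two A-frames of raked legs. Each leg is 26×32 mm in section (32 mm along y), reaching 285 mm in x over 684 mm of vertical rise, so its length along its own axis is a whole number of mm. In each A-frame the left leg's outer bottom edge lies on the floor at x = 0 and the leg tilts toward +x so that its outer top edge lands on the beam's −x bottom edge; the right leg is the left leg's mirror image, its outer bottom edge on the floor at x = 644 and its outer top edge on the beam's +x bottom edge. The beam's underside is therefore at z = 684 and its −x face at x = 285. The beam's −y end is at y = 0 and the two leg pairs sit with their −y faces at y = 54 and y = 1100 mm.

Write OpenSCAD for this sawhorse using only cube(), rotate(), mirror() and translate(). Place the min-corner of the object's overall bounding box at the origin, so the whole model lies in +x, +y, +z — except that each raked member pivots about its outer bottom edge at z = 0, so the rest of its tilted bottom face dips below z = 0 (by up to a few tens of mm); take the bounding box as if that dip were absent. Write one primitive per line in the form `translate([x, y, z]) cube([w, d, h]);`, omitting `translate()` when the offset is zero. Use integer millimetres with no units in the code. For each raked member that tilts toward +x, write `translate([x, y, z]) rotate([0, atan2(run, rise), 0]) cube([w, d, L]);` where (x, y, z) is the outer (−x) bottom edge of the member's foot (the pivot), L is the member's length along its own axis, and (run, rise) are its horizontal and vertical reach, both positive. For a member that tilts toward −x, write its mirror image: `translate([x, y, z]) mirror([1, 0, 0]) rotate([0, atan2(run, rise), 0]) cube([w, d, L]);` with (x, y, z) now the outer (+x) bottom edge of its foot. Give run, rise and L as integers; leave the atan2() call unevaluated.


// leg length = √(285² + 684²) = 741
// right-leg outer foot x = 2·285 + 74 = 644
// beam min-corner = (285, 0, 684)
translate([285, 0, 684]) cube([74, 1186, 78]);
translate([0, 54, 0]) rotate([0, atan2(285, 684), 0]) cube([26, 32, 741]);
translate([644, 54, 0]) mirror([1, 0, 0]) rotate([0, atan2(285, 684), 0]) cube([26, 32, 741]);
translate([0, 1100, 0]) rotate([0, atan2(285, 684), 0]) cube([26, 32, 741]);
translate([644, 1100, 0]) mirror([1, 0, 0]) rotate([0, atan2(285, 684), 0]) cube([26, 32, 741]);


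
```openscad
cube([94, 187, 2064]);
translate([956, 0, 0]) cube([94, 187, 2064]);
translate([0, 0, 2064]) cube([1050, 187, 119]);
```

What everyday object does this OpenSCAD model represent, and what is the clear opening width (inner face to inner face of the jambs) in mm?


A door frame. The clear opening width is 862 mm.

Two 2064 mm tall posts with a header on top — a door frame. The left jamb is 94 mm wide at x = 0; the right jamb starts at x = 956. The clear opening is 956 − 94 = 862 mm.


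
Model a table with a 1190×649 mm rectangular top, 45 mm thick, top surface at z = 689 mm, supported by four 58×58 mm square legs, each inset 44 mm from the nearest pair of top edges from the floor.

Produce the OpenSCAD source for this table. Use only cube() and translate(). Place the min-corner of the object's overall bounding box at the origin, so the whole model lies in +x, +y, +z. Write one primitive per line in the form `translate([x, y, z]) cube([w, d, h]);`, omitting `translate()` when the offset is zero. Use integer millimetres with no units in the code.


translate([0, 0, 644]) cube([1190, 649, 45]);
translate([44, 44, 0]) cube([58, 58, 644]);
translate([1088, 44, 0]) cube([58, 58, 644]);
translate([44, 547, 0]) cube([58, 58, 644]);
translate([1088, 547, 0]) cube([58, 58, 644]);


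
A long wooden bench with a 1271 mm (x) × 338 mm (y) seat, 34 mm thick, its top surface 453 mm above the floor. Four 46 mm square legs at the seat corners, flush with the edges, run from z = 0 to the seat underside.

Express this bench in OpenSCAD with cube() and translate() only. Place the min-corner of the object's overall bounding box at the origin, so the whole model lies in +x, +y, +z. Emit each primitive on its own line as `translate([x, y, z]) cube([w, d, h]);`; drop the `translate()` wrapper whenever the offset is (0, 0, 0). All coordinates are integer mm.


// leg_h = 453 − 34 = 419
translate([0, 0, 419]) cube([1271, 338, 34]);
cube([46, 46, 419]);
translate([0, 292, 0]) cube([46, 46, 419]);
translate([1225, 0, 0]) cube([46, 46, 419]);
translate([1225, 292, 0]) cube([46, 46, 419]);


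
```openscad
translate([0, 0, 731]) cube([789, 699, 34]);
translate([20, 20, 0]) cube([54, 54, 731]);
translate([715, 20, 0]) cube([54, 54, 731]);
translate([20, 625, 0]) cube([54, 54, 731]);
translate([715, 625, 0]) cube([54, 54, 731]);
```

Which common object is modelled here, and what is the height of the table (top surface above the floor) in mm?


A table. The table height is 765 mm.

A 789×699×34 slab sits at z = 731 on four 54 mm square posts — a table. The top surface is at 731 + 34 = 765 mm.


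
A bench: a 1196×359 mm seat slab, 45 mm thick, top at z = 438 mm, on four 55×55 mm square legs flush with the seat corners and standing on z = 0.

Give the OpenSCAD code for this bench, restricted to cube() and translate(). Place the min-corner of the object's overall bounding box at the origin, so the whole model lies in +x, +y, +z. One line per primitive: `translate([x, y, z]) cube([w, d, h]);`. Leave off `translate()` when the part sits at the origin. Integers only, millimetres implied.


// leg_h = 438 − 45 = 393
translate([0, 0, 393]) cube([1196, 359, 45]);
cube([55, 55, 393]);
translate([0, 304, 0]) cube([55, 55, 393]);
translate([1141, 0, 0]) cube([55, 55, 393]);
translate([1141, 304, 0]) cube([55, 55, 393]);


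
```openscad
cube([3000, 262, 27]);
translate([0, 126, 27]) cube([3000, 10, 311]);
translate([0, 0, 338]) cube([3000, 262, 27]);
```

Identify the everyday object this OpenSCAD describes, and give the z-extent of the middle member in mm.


An I-beam. The web height is 311 mm.

Two wide flanges with a thin centred web — an I-beam. Overall 365 mm minus two 27 mm flanges gives a web of 365 − 2·27 = 311 mm.


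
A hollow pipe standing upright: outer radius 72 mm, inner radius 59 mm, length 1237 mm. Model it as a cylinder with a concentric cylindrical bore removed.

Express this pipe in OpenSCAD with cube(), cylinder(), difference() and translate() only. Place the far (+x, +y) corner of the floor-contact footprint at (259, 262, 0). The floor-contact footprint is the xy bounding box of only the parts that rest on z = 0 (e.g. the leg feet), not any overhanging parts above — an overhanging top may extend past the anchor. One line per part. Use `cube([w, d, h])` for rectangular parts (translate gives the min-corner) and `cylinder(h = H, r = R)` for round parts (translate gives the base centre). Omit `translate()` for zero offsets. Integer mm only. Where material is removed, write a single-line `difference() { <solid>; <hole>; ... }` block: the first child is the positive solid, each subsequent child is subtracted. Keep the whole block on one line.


difference() { translate([187, 190, 0]) cylinder(h = 1237, r = 72); translate([187, 190, 0]) cylinder(h = 1237, r = 59); }


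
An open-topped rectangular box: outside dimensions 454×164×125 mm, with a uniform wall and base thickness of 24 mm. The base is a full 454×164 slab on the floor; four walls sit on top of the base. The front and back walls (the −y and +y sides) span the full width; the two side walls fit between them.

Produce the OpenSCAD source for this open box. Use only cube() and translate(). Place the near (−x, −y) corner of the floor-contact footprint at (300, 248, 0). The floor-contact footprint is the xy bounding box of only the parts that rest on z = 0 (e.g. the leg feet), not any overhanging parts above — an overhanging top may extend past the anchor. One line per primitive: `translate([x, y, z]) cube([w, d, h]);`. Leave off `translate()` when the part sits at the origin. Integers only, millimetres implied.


translate([300, 248, 0]) cube([454, 164, 24]);
translate([300, 248, 24]) cube([454, 24, 101]);
translate([300, 388, 24]) cube([454, 24, 101]);
translate([300, 272, 24]) cube([24, 116, 101]);
translate([730, 272, 24]) cube([24, 116, 101]);


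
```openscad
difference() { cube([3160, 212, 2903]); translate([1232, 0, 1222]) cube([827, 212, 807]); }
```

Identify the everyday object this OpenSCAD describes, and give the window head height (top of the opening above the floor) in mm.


A wall with a window opening. The window head height is 2029 mm.

A wall with a rectangular opening subtracted — a window. Sill at z = 1222, opening 807 mm tall, so the head is at 1222 + 807 = 2029 mm.


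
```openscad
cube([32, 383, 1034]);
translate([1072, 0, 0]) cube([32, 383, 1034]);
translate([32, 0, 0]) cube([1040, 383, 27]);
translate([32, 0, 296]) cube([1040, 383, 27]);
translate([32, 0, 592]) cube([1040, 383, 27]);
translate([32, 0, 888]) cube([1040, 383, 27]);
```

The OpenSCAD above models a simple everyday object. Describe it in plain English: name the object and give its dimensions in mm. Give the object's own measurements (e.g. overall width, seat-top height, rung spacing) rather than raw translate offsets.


An open bookshelf. Two side panels, each 32 mm thick, 383 mm deep and 1034 mm tall, stand 1104 mm apart (outside-to-outside). Between them sit 4 shelves, each 27 mm thick and 383 mm deep, spanning the full gap between the sides. The bottom shelf rests on the floor (its underside at z = 0) and the clear gap between one shelf's top and the next shelf's underside is 269 mm.


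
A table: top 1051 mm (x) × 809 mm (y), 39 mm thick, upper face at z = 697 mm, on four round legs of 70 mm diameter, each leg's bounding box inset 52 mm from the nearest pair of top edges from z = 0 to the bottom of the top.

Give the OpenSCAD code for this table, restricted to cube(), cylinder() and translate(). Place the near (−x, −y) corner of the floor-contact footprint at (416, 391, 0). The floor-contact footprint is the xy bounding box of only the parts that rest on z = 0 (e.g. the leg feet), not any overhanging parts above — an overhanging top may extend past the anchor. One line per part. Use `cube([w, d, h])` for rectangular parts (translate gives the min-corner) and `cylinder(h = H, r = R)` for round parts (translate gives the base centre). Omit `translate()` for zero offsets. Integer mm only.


translate([364, 339, 658]) cube([1051, 809, 39]);
translate([451, 426, 0]) cylinder(h = 658, r = 35);
translate([1328, 426, 0]) cylinder(h = 658, r = 35);
translate([451, 1061, 0]) cylinder(h = 658, r = 35);
translate([1328, 1061, 0]) cylinder(h = 658, r = 35);


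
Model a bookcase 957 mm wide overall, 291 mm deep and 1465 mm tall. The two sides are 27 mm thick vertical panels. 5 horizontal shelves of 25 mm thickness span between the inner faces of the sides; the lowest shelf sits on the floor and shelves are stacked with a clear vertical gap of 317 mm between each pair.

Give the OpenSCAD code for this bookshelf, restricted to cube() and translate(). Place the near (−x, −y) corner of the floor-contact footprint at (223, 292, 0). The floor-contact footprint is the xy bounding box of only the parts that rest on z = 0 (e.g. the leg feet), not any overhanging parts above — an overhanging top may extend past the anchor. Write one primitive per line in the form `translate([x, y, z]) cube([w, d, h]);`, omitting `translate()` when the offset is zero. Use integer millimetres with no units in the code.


translate([223, 292, 0]) cube([27, 291, 1465]);
translate([1153, 292, 0]) cube([27, 291, 1465]);
translate([250, 292, 0]) cube([903, 291, 25]);
translate([250, 292, 342]) cube([903, 291, 25]);
translate([250, 292, 684]) cube([903, 291, 25]);
translate([250, 292, 1026]) cube([903, 291, 25]);
translate([250, 292, 1368]) cube([903, 291, 25]);


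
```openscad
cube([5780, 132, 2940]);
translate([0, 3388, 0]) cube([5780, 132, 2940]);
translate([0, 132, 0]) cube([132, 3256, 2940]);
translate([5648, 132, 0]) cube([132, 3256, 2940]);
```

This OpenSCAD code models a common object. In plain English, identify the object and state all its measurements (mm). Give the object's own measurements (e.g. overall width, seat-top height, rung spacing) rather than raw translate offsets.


The wall frame of a small rectangular building: four walls, each 2940 mm tall and 132 mm thick, enclosing a footprint 5780 mm (x) by 3520 mm (y) outside-to-outside, with no floor or roof. The front and back walls (the −y and +y sides) span the full width; the two side walls fit between them.


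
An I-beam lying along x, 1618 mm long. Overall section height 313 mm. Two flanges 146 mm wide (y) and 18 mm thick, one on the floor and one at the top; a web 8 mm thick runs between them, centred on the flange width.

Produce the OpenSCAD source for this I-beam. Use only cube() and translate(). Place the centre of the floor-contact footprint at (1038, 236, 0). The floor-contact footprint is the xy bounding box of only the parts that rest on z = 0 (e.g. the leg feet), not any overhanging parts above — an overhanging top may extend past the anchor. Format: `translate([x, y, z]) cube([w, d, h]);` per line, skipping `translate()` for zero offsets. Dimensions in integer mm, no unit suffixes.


translate([229, 163, 0]) cube([1618, 146, 18]);
translate([229, 232, 18]) cube([1618, 8, 277]);
translate([229, 163, 295]) cube([1618, 146, 18]);


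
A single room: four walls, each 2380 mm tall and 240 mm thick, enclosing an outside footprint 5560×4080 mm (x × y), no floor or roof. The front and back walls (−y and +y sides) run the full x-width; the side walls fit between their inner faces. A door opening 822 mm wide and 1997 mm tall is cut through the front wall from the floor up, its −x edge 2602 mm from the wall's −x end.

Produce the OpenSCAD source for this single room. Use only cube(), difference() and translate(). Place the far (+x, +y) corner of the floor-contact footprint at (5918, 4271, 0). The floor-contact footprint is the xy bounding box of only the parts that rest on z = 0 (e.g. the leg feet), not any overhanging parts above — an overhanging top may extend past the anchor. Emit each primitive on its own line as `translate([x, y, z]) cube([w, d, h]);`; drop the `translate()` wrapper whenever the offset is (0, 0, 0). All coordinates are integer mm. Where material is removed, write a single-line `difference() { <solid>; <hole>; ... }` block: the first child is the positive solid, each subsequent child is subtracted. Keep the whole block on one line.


difference() { translate([358, 191, 0]) cube([5560, 240, 2380]); translate([2960, 191, 0]) cube([822, 240, 1997]); }
translate([358, 4031, 0]) cube([5560, 240, 2380]);
translate([358, 431, 0]) cube([240, 3600, 2380]);
translate([5678, 431, 0]) cube([240, 3600, 2380]);


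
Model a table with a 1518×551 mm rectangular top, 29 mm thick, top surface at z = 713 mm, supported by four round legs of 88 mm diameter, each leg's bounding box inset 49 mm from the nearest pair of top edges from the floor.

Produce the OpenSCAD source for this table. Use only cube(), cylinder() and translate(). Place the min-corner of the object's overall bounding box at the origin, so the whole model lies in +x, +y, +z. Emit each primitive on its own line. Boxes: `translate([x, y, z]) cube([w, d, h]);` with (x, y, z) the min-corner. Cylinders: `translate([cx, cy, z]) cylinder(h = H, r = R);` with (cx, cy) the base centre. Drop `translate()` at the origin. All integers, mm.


translate([0, 0, 684]) cube([1518, 551, 29]);
translate([93, 93, 0]) cylinder(h = 684, r = 44);
translate([1425, 93, 0]) cylinder(h = 684, r = 44);
translate([93, 458, 0]) cylinder(h = 684, r = 44);
translate([1425, 458, 0]) cylinder(h = 684, r = 44);


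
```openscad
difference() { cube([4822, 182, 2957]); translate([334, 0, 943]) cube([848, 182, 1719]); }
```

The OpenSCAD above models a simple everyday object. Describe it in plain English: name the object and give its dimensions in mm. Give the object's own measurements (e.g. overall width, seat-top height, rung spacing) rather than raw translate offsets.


A wall 4822 mm long (x), 182 mm thick (y), 2957 mm tall, with a rectangular window opening cut through it. The opening is 848 mm wide and 1719 mm tall; its sill is at z = 943 mm and its near (−x) edge is 334 mm from the wall's −x end. The opening passes through the full wall thickness.


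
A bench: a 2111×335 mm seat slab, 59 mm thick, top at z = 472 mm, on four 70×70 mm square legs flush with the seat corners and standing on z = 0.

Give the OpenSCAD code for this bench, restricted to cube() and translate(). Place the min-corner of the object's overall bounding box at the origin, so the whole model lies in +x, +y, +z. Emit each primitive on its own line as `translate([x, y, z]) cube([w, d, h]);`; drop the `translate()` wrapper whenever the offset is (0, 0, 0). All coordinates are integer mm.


translate([0, 0, 413]) cube([2111, 335, 59]);
cube([70, 70, 413]);
translate([0, 265, 0]) cube([70, 70, 413]);
translate([2041, 0, 0]) cube([70, 70, 413]);
translate([2041, 265, 0]) cube([70, 70, 413]);


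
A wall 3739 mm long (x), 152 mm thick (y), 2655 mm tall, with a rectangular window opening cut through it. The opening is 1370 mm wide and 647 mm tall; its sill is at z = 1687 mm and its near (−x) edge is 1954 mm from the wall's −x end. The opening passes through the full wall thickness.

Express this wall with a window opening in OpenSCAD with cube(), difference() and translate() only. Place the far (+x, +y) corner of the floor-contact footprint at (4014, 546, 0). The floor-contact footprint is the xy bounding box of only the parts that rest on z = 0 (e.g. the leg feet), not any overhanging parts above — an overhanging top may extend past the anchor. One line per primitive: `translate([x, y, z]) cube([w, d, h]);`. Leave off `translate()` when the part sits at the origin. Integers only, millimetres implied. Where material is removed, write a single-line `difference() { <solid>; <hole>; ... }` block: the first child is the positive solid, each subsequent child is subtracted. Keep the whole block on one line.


difference() { translate([275, 394, 0]) cube([3739, 152, 2655]); translate([2229, 394, 1687]) cube([1370, 152, 647]); }


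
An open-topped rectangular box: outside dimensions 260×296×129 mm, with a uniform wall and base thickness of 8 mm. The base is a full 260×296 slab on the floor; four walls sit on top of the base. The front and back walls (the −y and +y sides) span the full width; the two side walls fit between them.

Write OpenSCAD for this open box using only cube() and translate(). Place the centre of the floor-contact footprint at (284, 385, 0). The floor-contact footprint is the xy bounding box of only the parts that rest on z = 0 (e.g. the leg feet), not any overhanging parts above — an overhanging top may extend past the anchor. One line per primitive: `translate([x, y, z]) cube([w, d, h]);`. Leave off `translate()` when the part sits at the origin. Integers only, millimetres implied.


translate([154, 237, 0]) cube([260, 296, 8]);
translate([154, 237, 8]) cube([260, 8, 121]);
translate([154, 525, 8]) cube([260, 8, 121]);
translate([154, 245, 8]) cube([8, 280, 121]);
translate([406, 245, 8]) cube([8, 280, 121]);


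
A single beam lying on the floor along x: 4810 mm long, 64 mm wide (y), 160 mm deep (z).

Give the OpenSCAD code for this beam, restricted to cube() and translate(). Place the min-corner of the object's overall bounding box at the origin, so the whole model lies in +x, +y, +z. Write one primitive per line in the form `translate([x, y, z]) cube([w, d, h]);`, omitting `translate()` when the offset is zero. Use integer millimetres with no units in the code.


cube([4810, 64, 160]);


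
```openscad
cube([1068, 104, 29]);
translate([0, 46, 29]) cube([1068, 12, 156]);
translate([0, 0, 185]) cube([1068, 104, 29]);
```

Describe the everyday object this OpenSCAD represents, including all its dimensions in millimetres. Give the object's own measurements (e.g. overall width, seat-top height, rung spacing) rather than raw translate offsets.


An I-beam lying along x, 1068 mm long. Overall section height 214 mm. Two flanges 104 mm wide (y) and 29 mm thick, one on the floor and one at the top; a web 12 mm thick runs between them, centred on the flange width.


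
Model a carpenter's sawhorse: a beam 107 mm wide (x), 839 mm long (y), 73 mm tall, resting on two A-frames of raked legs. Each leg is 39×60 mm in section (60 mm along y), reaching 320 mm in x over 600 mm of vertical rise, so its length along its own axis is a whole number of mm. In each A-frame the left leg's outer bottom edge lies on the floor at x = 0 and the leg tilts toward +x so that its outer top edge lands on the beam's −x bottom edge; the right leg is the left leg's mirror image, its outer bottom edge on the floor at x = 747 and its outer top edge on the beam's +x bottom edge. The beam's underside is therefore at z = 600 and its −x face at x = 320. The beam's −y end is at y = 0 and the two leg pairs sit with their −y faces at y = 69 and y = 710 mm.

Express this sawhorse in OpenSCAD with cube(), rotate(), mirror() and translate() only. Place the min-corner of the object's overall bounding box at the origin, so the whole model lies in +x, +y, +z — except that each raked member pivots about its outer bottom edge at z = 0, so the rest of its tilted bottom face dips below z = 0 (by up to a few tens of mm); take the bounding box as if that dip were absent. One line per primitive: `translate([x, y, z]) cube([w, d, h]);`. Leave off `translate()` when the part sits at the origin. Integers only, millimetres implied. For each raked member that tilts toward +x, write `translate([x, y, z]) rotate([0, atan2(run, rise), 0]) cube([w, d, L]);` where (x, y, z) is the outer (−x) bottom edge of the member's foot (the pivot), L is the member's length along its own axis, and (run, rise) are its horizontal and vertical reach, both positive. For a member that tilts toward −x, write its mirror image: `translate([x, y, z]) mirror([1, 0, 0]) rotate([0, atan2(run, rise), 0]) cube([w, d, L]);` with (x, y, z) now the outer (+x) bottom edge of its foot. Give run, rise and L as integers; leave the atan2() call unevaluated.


translate([320, 0, 600]) cube([107, 839, 73]);
translate([0, 69, 0]) rotate([0, atan2(320, 600), 0]) cube([39, 60, 680]);
translate([747, 69, 0]) mirror([1, 0, 0]) rotate([0, atan2(320, 600), 0]) cube([39, 60, 680]);
translate([0, 710, 0]) rotate([0, atan2(320, 600), 0]) cube([39, 60, 680]);
translate([747, 710, 0]) mirror([1, 0, 0]) rotate([0, atan2(320, 600), 0]) cube([39, 60, 680]);


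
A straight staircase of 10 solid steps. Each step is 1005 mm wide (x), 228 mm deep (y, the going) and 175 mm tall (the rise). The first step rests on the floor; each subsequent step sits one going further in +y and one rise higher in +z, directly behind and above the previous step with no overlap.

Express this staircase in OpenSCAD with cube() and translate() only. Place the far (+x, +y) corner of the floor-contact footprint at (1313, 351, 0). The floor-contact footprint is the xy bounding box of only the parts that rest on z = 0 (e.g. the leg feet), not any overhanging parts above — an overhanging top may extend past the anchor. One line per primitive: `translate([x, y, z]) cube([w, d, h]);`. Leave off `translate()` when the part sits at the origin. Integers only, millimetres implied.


translate([308, 123, 0]) cube([1005, 228, 175]);
translate([308, 351, 175]) cube([1005, 228, 175]);
translate([308, 579, 350]) cube([1005, 228, 175]);
translate([308, 807, 525]) cube([1005, 228, 175]);
translate([308, 1035, 700]) cube([1005, 228, 175]);
translate([308, 1263, 875]) cube([1005, 228, 175]);
translate([308, 1491, 1050]) cube([1005, 228, 175]);
translate([308, 1719, 1225]) cube([1005, 228, 175]);
translate([308, 1947, 1400]) cube([1005, 228, 175]);
translate([308, 2175, 1575]) cube([1005, 228, 175]);


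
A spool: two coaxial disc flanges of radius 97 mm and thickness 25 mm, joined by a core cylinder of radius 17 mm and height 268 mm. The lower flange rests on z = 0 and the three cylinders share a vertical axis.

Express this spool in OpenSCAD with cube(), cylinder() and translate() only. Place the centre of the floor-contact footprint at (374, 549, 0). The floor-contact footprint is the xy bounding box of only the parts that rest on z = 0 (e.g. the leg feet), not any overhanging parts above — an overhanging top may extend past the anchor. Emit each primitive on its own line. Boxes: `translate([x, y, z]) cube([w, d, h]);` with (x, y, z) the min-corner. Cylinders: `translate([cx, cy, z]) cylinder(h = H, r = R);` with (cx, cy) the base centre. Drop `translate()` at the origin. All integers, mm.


translate([374, 549, 0]) cylinder(h = 25, r = 97);
translate([374, 549, 25]) cylinder(h = 268, r = 17);
translate([374, 549, 293]) cylinder(h = 25, r = 97);


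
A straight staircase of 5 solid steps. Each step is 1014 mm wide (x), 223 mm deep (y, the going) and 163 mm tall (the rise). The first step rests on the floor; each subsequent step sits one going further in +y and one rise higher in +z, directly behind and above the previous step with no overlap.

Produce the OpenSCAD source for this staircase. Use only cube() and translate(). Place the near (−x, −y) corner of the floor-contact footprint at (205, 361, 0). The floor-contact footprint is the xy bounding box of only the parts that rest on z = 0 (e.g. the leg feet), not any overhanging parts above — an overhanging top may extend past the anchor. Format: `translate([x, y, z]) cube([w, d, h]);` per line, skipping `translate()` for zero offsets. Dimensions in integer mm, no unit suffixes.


translate([205, 361, 0]) cube([1014, 223, 163]);
translate([205, 584, 163]) cube([1014, 223, 163]);
translate([205, 807, 326]) cube([1014, 223, 163]);
translate([205, 1030, 489]) cube([1014, 223, 163]);
translate([205, 1253, 652]) cube([1014, 223, 163]);


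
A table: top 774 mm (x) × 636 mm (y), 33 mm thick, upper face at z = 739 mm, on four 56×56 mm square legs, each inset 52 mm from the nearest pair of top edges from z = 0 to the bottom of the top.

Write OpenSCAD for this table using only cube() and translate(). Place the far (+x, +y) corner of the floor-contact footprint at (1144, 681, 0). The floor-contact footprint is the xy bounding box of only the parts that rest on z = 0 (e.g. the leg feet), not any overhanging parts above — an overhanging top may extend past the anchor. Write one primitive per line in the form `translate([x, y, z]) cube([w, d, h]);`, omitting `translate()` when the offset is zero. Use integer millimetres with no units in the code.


translate([422, 97, 706]) cube([774, 636, 33]);
translate([474, 149, 0]) cube([56, 56, 706]);
translate([1088, 149, 0]) cube([56, 56, 706]);
translate([474, 625, 0]) cube([56, 56, 706]);
translate([1088, 625, 0]) cube([56, 56, 706]);


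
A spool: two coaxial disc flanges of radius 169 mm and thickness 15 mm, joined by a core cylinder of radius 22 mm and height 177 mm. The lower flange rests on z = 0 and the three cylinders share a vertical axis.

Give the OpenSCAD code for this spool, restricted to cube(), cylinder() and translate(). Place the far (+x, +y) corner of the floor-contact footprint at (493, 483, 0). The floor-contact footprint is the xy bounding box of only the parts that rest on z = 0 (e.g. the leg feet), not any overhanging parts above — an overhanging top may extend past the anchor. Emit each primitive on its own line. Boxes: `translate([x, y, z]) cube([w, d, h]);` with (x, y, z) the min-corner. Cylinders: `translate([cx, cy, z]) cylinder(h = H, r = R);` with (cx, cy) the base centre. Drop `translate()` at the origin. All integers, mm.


translate([324, 314, 0]) cylinder(h = 15, r = 169);
translate([324, 314, 15]) cylinder(h = 177, r = 22);
translate([324, 314, 192]) cylinder(h = 15, r = 169);


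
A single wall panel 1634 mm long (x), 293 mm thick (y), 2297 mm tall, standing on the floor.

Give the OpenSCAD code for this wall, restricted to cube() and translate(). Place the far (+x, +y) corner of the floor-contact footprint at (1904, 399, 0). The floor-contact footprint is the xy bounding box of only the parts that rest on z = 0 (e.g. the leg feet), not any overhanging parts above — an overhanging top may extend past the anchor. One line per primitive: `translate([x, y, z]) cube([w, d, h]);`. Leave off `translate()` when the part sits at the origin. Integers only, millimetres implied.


translate([270, 106, 0]) cube([1634, 293, 2297]);


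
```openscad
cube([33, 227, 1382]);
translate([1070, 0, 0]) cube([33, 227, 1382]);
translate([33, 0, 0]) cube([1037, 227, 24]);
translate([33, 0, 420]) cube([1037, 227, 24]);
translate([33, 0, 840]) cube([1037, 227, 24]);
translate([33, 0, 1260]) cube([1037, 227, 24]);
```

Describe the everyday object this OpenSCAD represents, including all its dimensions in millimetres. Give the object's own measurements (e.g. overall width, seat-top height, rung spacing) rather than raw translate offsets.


An open bookshelf. Two side panels, each 33 mm thick, 227 mm deep and 1382 mm tall, stand 1103 mm apart (outside-to-outside). Between them sit 4 shelves, each 24 mm thick and 227 mm deep, spanning the full gap between the sides. The bottom shelf rests on the floor (its underside at z = 0) and the clear gap between one shelf's top and the next shelf's underside is 396 mm.


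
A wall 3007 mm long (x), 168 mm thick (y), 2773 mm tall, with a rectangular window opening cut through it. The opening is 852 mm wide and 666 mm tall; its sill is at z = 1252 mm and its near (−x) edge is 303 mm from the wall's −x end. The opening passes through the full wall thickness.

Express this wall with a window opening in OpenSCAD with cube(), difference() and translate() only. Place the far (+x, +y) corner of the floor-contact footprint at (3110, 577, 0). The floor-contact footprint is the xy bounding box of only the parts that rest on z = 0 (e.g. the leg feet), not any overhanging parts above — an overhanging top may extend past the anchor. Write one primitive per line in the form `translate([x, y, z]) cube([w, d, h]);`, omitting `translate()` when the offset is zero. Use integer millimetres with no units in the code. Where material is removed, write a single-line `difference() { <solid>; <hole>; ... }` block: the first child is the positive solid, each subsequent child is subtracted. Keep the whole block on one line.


difference() { translate([103, 409, 0]) cube([3007, 168, 2773]); translate([406, 409, 1252]) cube([852, 168, 666]); }


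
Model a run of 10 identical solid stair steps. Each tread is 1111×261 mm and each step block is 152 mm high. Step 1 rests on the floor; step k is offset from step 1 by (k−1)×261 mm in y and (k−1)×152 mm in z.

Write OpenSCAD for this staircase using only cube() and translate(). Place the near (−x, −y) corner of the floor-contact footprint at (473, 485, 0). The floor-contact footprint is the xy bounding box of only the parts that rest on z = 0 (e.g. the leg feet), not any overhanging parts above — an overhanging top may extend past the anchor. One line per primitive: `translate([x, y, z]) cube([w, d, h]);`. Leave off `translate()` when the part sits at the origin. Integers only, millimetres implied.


translate([473, 485, 0]) cube([1111, 261, 152]);
translate([473, 746, 152]) cube([1111, 261, 152]);
translate([473, 1007, 304]) cube([1111, 261, 152]);
translate([473, 1268, 456]) cube([1111, 261, 152]);
translate([473, 1529, 608]) cube([1111, 261, 152]);
translate([473, 1790, 760]) cube([1111, 261, 152]);
translate([473, 2051, 912]) cube([1111, 261, 152]);
translate([473, 2312, 1064]) cube([1111, 261, 152]);
translate([473, 2573, 1216]) cube([1111, 261, 152]);
translate([473, 2834, 1368]) cube([1111, 261, 152]);


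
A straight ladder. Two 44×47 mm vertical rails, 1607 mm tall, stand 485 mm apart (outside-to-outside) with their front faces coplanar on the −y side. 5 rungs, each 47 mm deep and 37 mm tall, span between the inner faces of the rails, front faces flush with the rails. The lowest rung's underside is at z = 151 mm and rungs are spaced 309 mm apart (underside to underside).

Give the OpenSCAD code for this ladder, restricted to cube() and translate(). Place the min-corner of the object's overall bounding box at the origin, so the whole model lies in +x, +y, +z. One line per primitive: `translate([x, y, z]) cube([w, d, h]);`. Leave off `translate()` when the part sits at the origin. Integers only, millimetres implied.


cube([44, 47, 1607]);
translate([441, 0, 0]) cube([44, 47, 1607]);
translate([44, 0, 151]) cube([397, 47, 37]);
translate([44, 0, 460]) cube([397, 47, 37]);
translate([44, 0, 769]) cube([397, 47, 37]);
translate([44, 0, 1078]) cube([397, 47, 37]);
translate([44, 0, 1387]) cube([397, 47, 37]);


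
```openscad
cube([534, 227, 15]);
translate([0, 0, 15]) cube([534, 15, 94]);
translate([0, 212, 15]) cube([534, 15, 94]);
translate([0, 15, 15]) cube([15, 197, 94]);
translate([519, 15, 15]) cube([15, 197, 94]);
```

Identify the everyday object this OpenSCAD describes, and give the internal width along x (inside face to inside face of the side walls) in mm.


An open box. The internal width is 504 mm.

A 534×227 base slab with four walls standing on it — an open box. The base is 534 mm wide and the walls are 15 mm thick, so the internal width is 534 − 2 × 15 = 504 mm.
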